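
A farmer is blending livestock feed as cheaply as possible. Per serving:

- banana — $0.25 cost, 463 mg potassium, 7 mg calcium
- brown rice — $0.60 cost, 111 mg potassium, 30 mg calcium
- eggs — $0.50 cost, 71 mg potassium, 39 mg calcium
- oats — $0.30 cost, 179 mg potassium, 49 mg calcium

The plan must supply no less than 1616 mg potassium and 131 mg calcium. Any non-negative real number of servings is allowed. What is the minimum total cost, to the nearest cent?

With two linear requirements the optimum uses one or two foods; enumerate the corners.
banana only: max(1616/463, 131/7) = 18.71 servings → $4.68.
brown rice only: max(1616/111, 131/30) = 14.56 servings → $8.74.
eggs only: max(1616/71, 131/39) = 22.76 servings → $11.38.
oats only: max(1616/179, 131/49) = 9.028 servings → $2.71.
banana + brown rice with both tight: 2.588 servings and 3.763 servings → $2.90.
banana + eggs with both tight: 3.059 servings and 2.81 servings → $2.17.
banana + oats with both tight: 2.6 servings and 2.302 servings → $1.34.
brown rice + eggs: intersection lies outside the first quadrant.
brown rice + oats: the both-tight solution has a negative serving — not a feasible corner.
eggs + oats: intersection lies outside the first quadrant.
So the least-cost plan costs $1.34.

$1.34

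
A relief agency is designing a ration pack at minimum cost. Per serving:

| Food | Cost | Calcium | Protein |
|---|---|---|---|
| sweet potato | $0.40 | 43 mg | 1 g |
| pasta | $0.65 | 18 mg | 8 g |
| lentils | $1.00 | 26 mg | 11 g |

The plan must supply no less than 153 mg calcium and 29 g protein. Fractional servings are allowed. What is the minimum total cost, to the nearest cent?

$3.04

Two binding constraints pin down two serving amounts, so the optimal mix uses at most two foods. The candidates are each food alone (scaled to the tighter of calcium/protein) and each pair with both constraints tight.
sweet potato only: max(153/43, 29/1) = 29 servings → $11.60.
pasta only: max(153/18, 29/8) = 8.5 servings → $5.53.
lentils only: max(153/26, 29/11) = 5.885 servings → $5.88.
sweet potato + pasta with both tight: 2.153 servings and 3.356 servings → $3.04.
sweet potato + lentils with both tight: 2.078 servings and 2.447 servings → $3.28.
pasta + lentils: intersection lies outside the first quadrant.
The minimum over all feasible corners is $3.04.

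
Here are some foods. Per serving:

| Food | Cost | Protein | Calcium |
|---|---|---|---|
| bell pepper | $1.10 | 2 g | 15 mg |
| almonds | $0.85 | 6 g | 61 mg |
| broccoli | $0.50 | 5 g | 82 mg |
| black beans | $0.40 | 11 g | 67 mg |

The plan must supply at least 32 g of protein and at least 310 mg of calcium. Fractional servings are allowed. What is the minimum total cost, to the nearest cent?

$1.85

At the optimum either one food covers both requirements or two foods hit both targets exactly; no other combination can be cheaper.
bell pepper only: max(32/2, 310/15) = 20.67 servings → $22.73.
almonds only: max(32/6, 310/61) = 5.333 servings → $4.53.
broccoli only: max(32/5, 310/82) = 6.4 servings → $3.20.
black beans only: max(32/11, 310/67) = 4.627 servings → $1.85.
bell pepper + almonds with both tight: 2.875 servings and 4.375 servings → $6.88.
bell pepper + broccoli with both tight: 12.07 servings and 1.573 servings → $14.06.
bell pepper + black beans with both targets exact would need a negative amount; discard.
almonds + broccoli: the both-tight solution has a negative serving — not a feasible corner.
almonds + black beans with both tight: 4.706 servings and 0.342 servings → $4.14.
broccoli + black beans with both tight: 2.233 servings and 1.894 servings → $1.87.
Cheapest feasible corner: $1.85.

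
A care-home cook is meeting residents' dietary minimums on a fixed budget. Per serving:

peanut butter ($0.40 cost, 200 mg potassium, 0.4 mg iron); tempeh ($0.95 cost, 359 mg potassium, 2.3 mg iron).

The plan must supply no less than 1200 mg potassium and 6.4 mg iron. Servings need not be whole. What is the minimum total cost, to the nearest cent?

$2.99

peanut butter only: max(1200/200, 6.4/0.4) = 16 servings → $6.40.
tempeh only: max(1200/359, 6.4/2.3) = 3.343 servings → $3.18.
peanut butter + tempeh with both tight: 1.461 servings and 2.528 servings → $2.99.
Cheapest feasible corner: $2.99.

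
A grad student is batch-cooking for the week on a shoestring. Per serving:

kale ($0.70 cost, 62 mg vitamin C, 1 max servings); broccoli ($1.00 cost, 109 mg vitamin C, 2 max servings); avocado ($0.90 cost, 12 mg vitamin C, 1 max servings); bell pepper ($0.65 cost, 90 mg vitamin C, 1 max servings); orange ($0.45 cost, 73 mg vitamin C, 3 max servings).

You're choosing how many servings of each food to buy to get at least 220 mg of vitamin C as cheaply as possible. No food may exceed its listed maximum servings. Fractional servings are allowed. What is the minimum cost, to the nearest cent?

$1.36

Cost per mg of vitamin C: orange $0.0062, bell pepper $0.0072, broccoli $0.0092, kale $0.0113, avocado $0.0750.
Take 3 servings of orange: +219.0 mg vitamin C for $1.35 (total $1.35, still need 1.0 mg).
Take 0.01111 servings of bell pepper: +1.0 mg vitamin C for $0.01 (total $1.36, still need 0.0 mg).
Greedy by cheapest-per-mg is optimal for a single linear constraint, so the minimum cost is $1.36.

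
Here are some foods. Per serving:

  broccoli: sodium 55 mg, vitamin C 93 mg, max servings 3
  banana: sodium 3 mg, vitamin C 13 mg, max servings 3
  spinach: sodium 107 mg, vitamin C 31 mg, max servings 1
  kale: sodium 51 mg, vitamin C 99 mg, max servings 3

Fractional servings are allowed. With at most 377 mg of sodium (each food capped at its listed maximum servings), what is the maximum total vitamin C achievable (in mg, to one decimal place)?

629.5 mg

Vitamin C per mg sodium: banana 4.333, kale 1.941, broccoli 1.691, spinach 0.2897.
Take 3 servings of banana: uses 9 mg sodium, +39.0 mg vitamin C (running total 39.0 mg).
Take 3 servings of kale: uses 153 mg sodium, +297.0 mg vitamin C (running total 336.0 mg).
Take 3 servings of broccoli: uses 165 mg sodium, +279.0 mg vitamin C (running total 615.0 mg).
Take 0.4673 servings of spinach: uses 50 mg sodium, +14.5 mg vitamin C (running total 629.5 mg).
Filling greedily by vitamin C-per-mg sodium is optimal for one linear limit, giving 629.5 mg.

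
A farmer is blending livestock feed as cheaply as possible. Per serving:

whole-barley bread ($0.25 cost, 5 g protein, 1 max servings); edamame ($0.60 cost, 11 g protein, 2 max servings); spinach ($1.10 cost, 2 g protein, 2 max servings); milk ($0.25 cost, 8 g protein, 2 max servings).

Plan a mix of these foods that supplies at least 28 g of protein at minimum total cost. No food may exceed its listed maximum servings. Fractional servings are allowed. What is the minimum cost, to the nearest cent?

Cost per g of protein: milk $0.0312, whole-barley bread $0.0500, edamame $0.0545, spinach $0.5500.
Take 2 servings of milk: +16.0 g protein for $0.50 (total $0.50, still need 12.0 g).
Take 1 serving of whole-barley bread: +5.0 g protein for $0.25 (total $0.75, still need 7.0 g).
Take 0.6364 servings of edamame: +7.0 g protein for $0.38 (total $1.13, still need 0.0 g).
Filling from the cheapest source first is optimal under one linear minimum: $1.13.

$1.13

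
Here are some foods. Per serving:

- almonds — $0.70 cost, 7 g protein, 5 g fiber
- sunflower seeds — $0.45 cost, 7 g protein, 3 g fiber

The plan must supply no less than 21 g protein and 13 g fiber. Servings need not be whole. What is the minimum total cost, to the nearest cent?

At the optimum either one food covers both requirements or two foods hit both targets exactly; no other combination can be cheaper.
almonds only: max(21/7, 13/5) = 3 servings → $2.10.
sunflower seeds only: max(21/7, 13/3) = 4.333 servings → $1.95.
almonds + sunflower seeds with both tight: 2 servings and 1 serving → $1.85.
Cheapest feasible corner: $1.85.

$1.85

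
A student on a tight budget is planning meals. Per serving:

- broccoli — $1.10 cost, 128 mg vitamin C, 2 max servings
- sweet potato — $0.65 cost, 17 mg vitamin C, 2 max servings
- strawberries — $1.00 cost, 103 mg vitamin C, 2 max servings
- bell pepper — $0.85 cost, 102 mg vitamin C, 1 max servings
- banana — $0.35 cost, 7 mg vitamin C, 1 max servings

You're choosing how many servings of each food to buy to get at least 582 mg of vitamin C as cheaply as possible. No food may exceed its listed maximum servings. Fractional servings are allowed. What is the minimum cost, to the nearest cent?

Cost per mg of vitamin C: bell pepper $0.0083, broccoli $0.0086, strawberries $0.0097, sweet potato $0.0382, banana $0.0500.
Take 1 serving of bell pepper: +102.0 mg vitamin C for $0.85 (total $0.85, still need 480.0 mg).
Take 2 servings of broccoli: +256.0 mg vitamin C for $2.20 (total $3.05, still need 224.0 mg).
Take 2 servings of strawberries: +206.0 mg vitamin C for $2.00 (total $5.05, still need 18.0 mg).
Take 1.059 servings of sweet potato: +18.0 mg vitamin C for $0.69 (total $5.74, still need 0.0 mg).
Filling from the cheapest source first is optimal under one linear minimum: $5.74.

$5.74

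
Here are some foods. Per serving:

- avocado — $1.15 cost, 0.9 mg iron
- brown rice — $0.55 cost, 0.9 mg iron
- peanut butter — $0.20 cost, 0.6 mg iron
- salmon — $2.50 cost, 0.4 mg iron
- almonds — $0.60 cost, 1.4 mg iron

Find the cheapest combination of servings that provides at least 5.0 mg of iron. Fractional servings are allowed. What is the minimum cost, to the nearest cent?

Cost per mg of iron: peanut butter $0.3333, almonds $0.4286, brown rice $0.6111, avocado $1.2778, salmon $6.2500.
With no serving limits, use only peanut butter: 5.0 mg / 0.6 mg = 8.333 servings × $0.20 = $1.67.

$1.67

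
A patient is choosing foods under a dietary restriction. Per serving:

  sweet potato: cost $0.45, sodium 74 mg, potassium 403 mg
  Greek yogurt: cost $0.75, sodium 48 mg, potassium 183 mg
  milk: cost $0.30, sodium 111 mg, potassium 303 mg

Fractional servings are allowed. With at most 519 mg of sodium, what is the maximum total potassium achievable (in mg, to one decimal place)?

2826.4 mg

Potassium per mg sodium: sweet potato 5.446, Greek yogurt 3.812, milk 2.73.
With no serving limits, spend the whole sodium allowance on sweet potato: 519 mg / 74 mg × 403 mg = 2826.4 mg.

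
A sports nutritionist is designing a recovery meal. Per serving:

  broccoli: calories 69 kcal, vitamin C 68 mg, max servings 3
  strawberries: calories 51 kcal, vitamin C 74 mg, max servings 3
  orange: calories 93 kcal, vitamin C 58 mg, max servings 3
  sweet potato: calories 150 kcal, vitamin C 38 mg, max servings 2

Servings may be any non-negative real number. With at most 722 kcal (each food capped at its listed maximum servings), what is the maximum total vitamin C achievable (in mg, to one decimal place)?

621.0 mg

Vitamin C per kcal: strawberries 1.451, broccoli 0.9855, orange 0.6237, sweet potato 0.2533.
Take 3 servings of strawberries: uses 153 kcal, +222.0 mg vitamin C (running total 222.0 mg).
Take 3 servings of broccoli: uses 207 kcal, +204.0 mg vitamin C (running total 426.0 mg).
Take 3 servings of orange: uses 279 kcal, +174.0 mg vitamin C (running total 600.0 mg).
Take 0.5533 servings of sweet potato: uses 83 kcal, +21.0 mg vitamin C (running total 621.0 mg).
Filling greedily by vitamin C-per-kcal is optimal for one linear limit, giving 621.0 mg.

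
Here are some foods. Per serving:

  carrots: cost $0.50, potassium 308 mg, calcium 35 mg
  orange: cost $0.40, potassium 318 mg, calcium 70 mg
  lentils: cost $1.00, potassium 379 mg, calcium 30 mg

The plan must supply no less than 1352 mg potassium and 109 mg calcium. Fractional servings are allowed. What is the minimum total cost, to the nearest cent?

For a min-cost LP with two ≥-constraints, a basic feasible solution has at most two positive variables.
carrots only: max(1352/308, 109/35) = 4.39 servings → $2.19.
orange only: max(1352/318, 109/70) = 4.252 servings → $1.70.
lentils only: max(1352/379, 109/30) = 3.633 servings → $3.63.
carrots + orange: the both-tight solution has a negative serving — not a feasible corner.
carrots + lentils with both tight: 0.1866 servings and 3.416 servings → $3.51.
orange + lentils with both tight: 0.0442 servings and 3.53 servings → $3.55.
So the least-cost plan costs $1.70.

$1.70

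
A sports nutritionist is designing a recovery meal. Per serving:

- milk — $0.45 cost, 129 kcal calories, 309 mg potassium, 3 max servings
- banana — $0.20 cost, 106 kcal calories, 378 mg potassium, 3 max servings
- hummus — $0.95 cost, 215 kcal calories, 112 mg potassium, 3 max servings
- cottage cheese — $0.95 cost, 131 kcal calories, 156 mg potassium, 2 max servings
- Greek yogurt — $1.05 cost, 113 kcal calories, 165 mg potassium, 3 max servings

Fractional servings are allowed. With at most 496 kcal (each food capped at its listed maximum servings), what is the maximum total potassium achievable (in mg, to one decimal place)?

1560.4 mg

Potassium per kcal: banana 3.566, milk 2.395, Greek yogurt 1.46, cottage cheese 1.191, hummus 0.5209.
Take 3 servings of banana: uses 318 kcal, +1134.0 mg potassium (running total 1134.0 mg).
Take 1.38 servings of milk: uses 178 kcal, +426.4 mg potassium (running total 1560.4 mg).
Filling greedily by potassium-per-kcal is optimal for one linear limit, giving 1560.4 mg.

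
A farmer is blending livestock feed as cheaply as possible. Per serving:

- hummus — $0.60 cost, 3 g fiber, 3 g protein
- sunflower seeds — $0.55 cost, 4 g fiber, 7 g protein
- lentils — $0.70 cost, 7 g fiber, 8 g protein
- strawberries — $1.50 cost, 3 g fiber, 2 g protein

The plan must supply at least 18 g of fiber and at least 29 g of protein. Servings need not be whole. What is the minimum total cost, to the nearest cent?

Check every corner: each single food scaled to meet both minima, and each pair solved so both constraints bind.
hummus only: max(18/3, 29/3) = 9.667 servings → $5.80.
sunflower seeds only: max(18/4, 29/7) = 4.5 servings → $2.48.
lentils only: max(18/7, 29/8) = 3.625 servings → $2.54.
strawberries only: max(18/3, 29/2) = 14.5 servings → $21.75.
hummus + sunflower seeds with both tight: 1.111 servings and 3.667 servings → $2.68.
hummus + lentils with both targets exact would need a negative amount; discard.
hummus + strawberries with both targets exact would need a negative amount; discard.
sunflower seeds + lentils with both tight: 3.471 servings and 0.5882 servings → $2.32.
sunflower seeds + strawberries with both tight: 3.923 servings and 0.7692 servings → $3.31.
lentils + strawberries with both targets exact would need a negative amount; discard.
Cheapest feasible corner: $2.32.

$2.32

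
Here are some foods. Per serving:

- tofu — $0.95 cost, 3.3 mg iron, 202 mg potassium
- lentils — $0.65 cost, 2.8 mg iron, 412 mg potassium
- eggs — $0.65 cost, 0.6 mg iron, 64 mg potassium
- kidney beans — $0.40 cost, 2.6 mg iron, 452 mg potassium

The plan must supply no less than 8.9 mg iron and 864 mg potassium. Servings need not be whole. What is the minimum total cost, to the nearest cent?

$1.37

Compare the cost at each extreme point of the feasible region.
tofu only: max(8.9/3.3, 864/202) = 4.277 servings → $4.06.
lentils only: max(8.9/2.8, 864/412) = 3.179 servings → $2.07.
eggs only: max(8.9/0.6, 864/64) = 14.83 servings → $9.64.
kidney beans only: max(8.9/2.6, 864/452) = 3.423 servings → $1.37.
tofu + lentils with both tight: 1.571 servings and 1.327 servings → $2.36.
tofu + eggs with both tight: 0.5689 servings and 11.7 servings → $8.15.
tofu + kidney beans with both tight: 1.838 servings and 1.09 servings → $2.18.
lentils + eggs: intersection lies outside the first quadrant.
lentils + kidney beans: intersection lies outside the first quadrant.
eggs + kidney beans with both targets exact would need a negative amount; discard.
The minimum over all feasible corners is $1.37.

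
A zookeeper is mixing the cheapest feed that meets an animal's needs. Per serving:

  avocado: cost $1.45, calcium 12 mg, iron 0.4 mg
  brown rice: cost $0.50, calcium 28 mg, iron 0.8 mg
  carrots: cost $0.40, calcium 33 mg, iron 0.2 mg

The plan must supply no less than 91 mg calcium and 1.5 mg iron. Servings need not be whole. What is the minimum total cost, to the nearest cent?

Compare the cost at each extreme point of the feasible region.
avocado only: max(91/12, 1.5/0.4) = 7.583 servings → $11.00.
brown rice only: max(91/28, 1.5/0.8) = 3.25 servings → $1.62.
carrots only: max(91/33, 1.5/0.2) = 7.5 servings → $3.00.
avocado + brown rice with both targets exact would need a negative amount; discard.
avocado + carrots with both tight: 2.898 servings and 1.704 servings → $4.88.
brown rice + carrots with both tight: 1.505 servings and 1.481 servings → $1.34.
Cheapest feasible corner: $1.34.

$1.34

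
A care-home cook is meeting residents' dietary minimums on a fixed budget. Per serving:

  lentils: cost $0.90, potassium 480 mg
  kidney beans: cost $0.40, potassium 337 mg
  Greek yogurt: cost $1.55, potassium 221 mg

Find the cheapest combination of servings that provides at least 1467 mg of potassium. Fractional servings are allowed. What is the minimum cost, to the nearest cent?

$1.74

Cost per mg of potassium: kidney beans $0.0012, lentils $0.0019, Greek yogurt $0.0070.
With no serving limits, use only kidney beans: 1467 mg / 337 mg = 4.353 servings × $0.40 = $1.74.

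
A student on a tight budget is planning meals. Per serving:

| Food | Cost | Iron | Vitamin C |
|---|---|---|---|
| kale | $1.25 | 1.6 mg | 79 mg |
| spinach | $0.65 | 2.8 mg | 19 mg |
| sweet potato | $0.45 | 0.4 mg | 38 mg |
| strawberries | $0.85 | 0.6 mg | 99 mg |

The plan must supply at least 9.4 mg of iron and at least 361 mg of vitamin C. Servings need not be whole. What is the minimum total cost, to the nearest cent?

$4.41

This is a tiny linear program; its minimum lies at a vertex of the feasible set. List the vertices and price them.
kale only: max(9.4/1.6, 361/79) = 5.875 servings → $7.34.
spinach only: max(9.4/2.8, 361/19) = 19 servings → $12.35.
sweet potato only: max(9.4/0.4, 361/38) = 23.5 servings → $10.57.
strawberries only: max(9.4/0.6, 361/99) = 15.67 servings → $13.32.
kale + spinach with both tight: 4.362 servings and 0.8648 servings → $6.01.
kale + sweet potato with both targets exact would need a negative amount; discard.
kale + strawberries: intersection lies outside the first quadrant.
spinach + sweet potato with both tight: 2.154 servings and 8.423 servings → $5.19.
spinach + strawberries with both tight: 2.686 servings and 3.131 servings → $4.41.
sweet potato + strawberries: the both-tight solution has a negative serving — not a feasible corner.
So the least-cost plan costs $4.41.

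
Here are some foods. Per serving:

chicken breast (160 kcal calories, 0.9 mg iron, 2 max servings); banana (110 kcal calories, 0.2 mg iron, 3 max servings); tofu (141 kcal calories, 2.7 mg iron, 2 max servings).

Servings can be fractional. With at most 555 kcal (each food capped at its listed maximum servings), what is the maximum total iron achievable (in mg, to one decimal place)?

6.9 mg

Iron per kcal: tofu 0.01915, chicken breast 0.005625, banana 0.001818.
Take 2 servings of tofu: uses 282 kcal, +5.4 mg iron (running total 5.4 mg).
Take 1.706 servings of chicken breast: uses 273 kcal, +1.5 mg iron (running total 6.9 mg).
Greedy by best ratio exhausts the calories allowance optimally: 6.9 mg.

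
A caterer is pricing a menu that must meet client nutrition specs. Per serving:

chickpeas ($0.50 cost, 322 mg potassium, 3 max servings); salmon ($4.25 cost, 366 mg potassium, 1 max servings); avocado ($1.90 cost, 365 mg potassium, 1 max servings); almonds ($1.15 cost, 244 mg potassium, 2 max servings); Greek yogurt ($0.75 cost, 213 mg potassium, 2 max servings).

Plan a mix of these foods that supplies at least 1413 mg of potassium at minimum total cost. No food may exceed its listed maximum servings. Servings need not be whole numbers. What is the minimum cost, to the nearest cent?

Cost per mg of potassium: chickpeas $0.0016, Greek yogurt $0.0035, almonds $0.0047, avocado $0.0052, salmon $0.0116.
Take 3 servings of chickpeas: +966.0 mg potassium for $1.50 (total $1.50, still need 447.0 mg).
Take 2 servings of Greek yogurt: +426.0 mg potassium for $1.50 (total $3.00, still need 21.0 mg).
Take 0.08607 servings of almonds: +21.0 mg potassium for $0.10 (total $3.10, still need 0.0 mg).
Filling from the cheapest source first is optimal under one linear minimum: $3.10.

$3.10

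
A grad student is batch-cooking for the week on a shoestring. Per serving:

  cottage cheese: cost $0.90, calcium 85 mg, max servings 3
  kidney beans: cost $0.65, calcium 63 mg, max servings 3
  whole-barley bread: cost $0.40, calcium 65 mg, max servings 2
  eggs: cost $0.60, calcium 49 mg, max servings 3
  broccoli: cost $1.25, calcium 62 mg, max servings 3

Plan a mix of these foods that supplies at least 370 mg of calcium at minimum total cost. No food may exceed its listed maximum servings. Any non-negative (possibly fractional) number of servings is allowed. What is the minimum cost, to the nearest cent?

$3.29

Cost per mg of calcium: whole-barley bread $0.0062, kidney beans $0.0103, cottage cheese $0.0106, eggs $0.0122, broccoli $0.0202.
Take 2 servings of whole-barley bread: +130.0 mg calcium for $0.80 (total $0.80, still need 240.0 mg).
Take 3 servings of kidney beans: +189.0 mg calcium for $1.95 (total $2.75, still need 51.0 mg).
Take 0.6 servings of cottage cheese: +51.0 mg calcium for $0.54 (total $3.29, still need 0.0 mg).
Filling from the cheapest source first is optimal under one linear minimum: $3.29.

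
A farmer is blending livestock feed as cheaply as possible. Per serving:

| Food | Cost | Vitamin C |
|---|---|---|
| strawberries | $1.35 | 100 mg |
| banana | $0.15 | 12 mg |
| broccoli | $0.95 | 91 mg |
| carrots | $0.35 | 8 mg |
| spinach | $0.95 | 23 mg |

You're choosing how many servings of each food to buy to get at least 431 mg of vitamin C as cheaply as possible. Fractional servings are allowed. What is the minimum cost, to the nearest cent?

$4.50

Cost per mg of vitamin C: broccoli $0.0104, banana $0.0125, strawberries $0.0135, spinach $0.0413, carrots $0.0437.
With no serving limits, use only broccoli: 431 mg / 91 mg = 4.736 servings × $0.95 = $4.50.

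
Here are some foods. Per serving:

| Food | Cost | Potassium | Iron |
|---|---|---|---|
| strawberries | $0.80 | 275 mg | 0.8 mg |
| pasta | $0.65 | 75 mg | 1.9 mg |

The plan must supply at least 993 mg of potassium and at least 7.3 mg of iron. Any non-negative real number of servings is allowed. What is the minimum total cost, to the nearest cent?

$4.02

strawberries only: max(993/275, 7.3/0.8) = 9.125 servings → $7.30.
pasta only: max(993/75, 7.3/1.9) = 13.24 servings → $8.61.
strawberries + pasta with both tight: 2.896 servings and 2.623 servings → $4.02.
So the least-cost plan costs $4.02.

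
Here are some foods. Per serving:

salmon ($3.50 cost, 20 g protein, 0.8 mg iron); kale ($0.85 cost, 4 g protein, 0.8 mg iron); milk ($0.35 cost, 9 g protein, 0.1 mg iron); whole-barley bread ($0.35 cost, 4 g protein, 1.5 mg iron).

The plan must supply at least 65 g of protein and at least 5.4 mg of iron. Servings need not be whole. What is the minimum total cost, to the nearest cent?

$3.15

A basic optimal solution has at most two foods positive. Try each food alone and each pair with both targets met exactly.
salmon only: max(65/20, 5.4/0.8) = 6.75 servings → $23.62.
kale only: max(65/4, 5.4/0.8) = 16.25 servings → $13.81.
milk only: max(65/9, 5.4/0.1) = 54 servings → $18.90.
whole-barley bread only: max(65/4, 5.4/1.5) = 16.25 servings → $5.69.
salmon + kale with both tight: 2.375 servings and 4.375 servings → $12.03.
salmon + milk: the both-tight solution has a negative serving — not a feasible corner.
salmon + whole-barley bread with both tight: 2.832 servings and 2.09 servings → $10.64.
kale + milk with both tight: 6.191 servings and 4.471 servings → $6.83.
kale + whole-barley bread with both targets exact would need a negative amount; discard.
milk + whole-barley bread with both tight: 5.794 servings and 3.214 servings → $3.15.
So the least-cost plan costs $3.15.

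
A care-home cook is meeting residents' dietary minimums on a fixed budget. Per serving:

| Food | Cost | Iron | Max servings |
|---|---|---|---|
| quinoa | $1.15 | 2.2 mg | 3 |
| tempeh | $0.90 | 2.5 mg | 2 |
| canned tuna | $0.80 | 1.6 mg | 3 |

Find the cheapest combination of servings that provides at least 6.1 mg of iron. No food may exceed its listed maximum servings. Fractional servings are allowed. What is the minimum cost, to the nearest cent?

$2.35

Cost per mg of iron: tempeh $0.3600, canned tuna $0.5000, quinoa $0.5227.
Take 2 servings of tempeh: +5.0 mg iron for $1.80 (total $1.80, still need 1.1 mg).
Take 0.6875 servings of canned tuna: +1.1 mg iron for $0.55 (total $2.35, still need 0.0 mg).
Filling from the cheapest source first is optimal under one linear minimum: $2.35.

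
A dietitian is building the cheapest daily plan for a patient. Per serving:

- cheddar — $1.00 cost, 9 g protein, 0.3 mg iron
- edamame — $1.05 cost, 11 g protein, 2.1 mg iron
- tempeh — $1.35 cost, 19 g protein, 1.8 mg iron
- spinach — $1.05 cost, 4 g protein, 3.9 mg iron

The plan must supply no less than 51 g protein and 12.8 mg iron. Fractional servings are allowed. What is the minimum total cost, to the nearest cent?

Minimising a linear cost over {protein ≥ 51, iron ≥ 12.8, servings ≥ 0} — the optimum is at a vertex, using one or two foods.
cheddar only: max(51/9, 12.8/0.3) = 42.67 servings → $42.67.
edamame only: max(51/11, 12.8/2.1) = 6.095 servings → $6.40.
tempeh only: max(51/19, 12.8/1.8) = 7.111 servings → $9.60.
spinach only: max(51/4, 12.8/3.9) = 12.75 servings → $13.39.
cheddar + edamame: the both-tight solution has a negative serving — not a feasible corner.
cheddar + tempeh: the both-tight solution has a negative serving — not a feasible corner.
cheddar + spinach with both tight: 4.357 servings and 2.947 servings → $7.45.
edamame + tempeh with both targets exact would need a negative amount; discard.
edamame + spinach with both tight: 4.281 servings and 0.9768 servings → $5.52.
tempeh + spinach with both tight: 2.208 servings and 2.263 servings → $5.36.
So the least-cost plan costs $5.36.

$5.36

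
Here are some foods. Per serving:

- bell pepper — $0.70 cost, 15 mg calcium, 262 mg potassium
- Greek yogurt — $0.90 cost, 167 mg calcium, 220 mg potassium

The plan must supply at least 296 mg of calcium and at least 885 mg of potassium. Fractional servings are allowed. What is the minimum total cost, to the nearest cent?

$2.86

bell pepper only: max(296/15, 885/262) = 19.73 servings → $13.81.
Greek yogurt only: max(296/167, 885/220) = 4.023 servings → $3.62.
bell pepper + Greek yogurt with both tight: 2.044 servings and 1.589 servings → $2.86.
Cheapest feasible corner: $2.86.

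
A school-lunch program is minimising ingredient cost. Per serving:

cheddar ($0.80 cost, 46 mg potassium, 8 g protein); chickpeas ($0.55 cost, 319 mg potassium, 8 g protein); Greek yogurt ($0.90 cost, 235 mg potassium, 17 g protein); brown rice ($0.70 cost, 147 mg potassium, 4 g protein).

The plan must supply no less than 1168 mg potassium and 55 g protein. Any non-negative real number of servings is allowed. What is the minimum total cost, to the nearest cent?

$3.16

The cheapest plan sits at a corner of the feasible region — with two constraints it uses at most two foods.
cheddar only: max(1168/46, 55/8) = 25.39 servings → $20.31.
chickpeas only: max(1168/319, 55/8) = 6.875 servings → $3.78.
Greek yogurt only: max(1168/235, 55/17) = 4.97 servings → $4.47.
brown rice only: max(1168/147, 55/4) = 13.75 servings → $9.62.
cheddar + chickpeas with both tight: 3.755 servings and 3.12 servings → $4.72.
cheddar + Greek yogurt: the both-tight solution has a negative serving — not a feasible corner.
cheddar + brown rice with both tight: 3.441 servings and 6.869 servings → $7.56.
chickpeas + Greek yogurt with both tight: 1.956 servings and 2.315 servings → $3.16.
chickpeas + brown rice with both targets exact would need a negative amount; discard.
Greek yogurt + brown rice with both tight: 2.189 servings and 4.446 servings → $5.08.
Cheapest feasible corner: $3.16.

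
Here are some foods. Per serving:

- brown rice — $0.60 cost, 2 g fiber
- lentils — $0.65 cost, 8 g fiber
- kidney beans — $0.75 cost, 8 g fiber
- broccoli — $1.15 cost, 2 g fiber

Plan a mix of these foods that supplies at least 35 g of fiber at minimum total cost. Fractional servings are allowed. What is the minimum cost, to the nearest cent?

Cost per g of fiber: lentils $0.0813, kidney beans $0.0938, brown rice $0.3000, broccoli $0.5750.
With no serving limits, use only lentils: 35 g / 8 g = 4.375 servings × $0.65 = $2.84.

$2.84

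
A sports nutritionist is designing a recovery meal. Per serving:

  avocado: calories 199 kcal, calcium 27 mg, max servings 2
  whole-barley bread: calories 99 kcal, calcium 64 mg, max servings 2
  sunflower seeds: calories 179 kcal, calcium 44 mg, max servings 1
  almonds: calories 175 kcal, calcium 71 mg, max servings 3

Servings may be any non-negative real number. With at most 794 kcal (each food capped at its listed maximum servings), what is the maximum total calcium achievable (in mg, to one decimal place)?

358.5 mg

Calcium per kcal: whole-barley bread 0.6465, almonds 0.4057, sunflower seeds 0.2458, avocado 0.1357.
Take 2 servings of whole-barley bread: uses 198 kcal, +128.0 mg calcium (running total 128.0 mg).
Take 3 servings of almonds: uses 525 kcal, +213.0 mg calcium (running total 341.0 mg).
Take 0.3966 servings of sunflower seeds: uses 71 kcal, +17.5 mg calcium (running total 358.5 mg).
Filling greedily by calcium-per-kcal is optimal for one linear limit, giving 358.5 mg.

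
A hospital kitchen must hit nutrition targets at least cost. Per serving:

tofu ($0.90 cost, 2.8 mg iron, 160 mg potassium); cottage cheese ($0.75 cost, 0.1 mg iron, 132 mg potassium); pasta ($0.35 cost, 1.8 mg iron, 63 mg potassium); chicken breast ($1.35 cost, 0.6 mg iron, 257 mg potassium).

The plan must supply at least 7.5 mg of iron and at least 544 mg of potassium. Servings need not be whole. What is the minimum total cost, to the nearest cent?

Check every corner: each single food scaled to meet both minima, and each pair solved so both constraints bind.
tofu only: max(7.5/2.8, 544/160) = 3.4 servings → $3.06.
cottage cheese only: max(7.5/0.1, 544/132) = 75 servings → $56.25.
pasta only: max(7.5/1.8, 544/63) = 8.635 servings → $3.02.
chicken breast only: max(7.5/0.6, 544/257) = 12.5 servings → $16.88.
tofu + cottage cheese with both tight: 2.646 servings and 0.914 servings → $3.07.
tofu + pasta: intersection lies outside the first quadrant.
tofu + chicken breast with both tight: 2.568 servings and 0.5183 servings → $3.01.
cottage cheese + pasta with both tight: 2.191 servings and 4.045 servings → $3.06.
cottage cheese + chicken breast: the both-tight solution has a negative serving — not a feasible corner.
pasta + chicken breast with both tight: 3.769 servings and 1.193 servings → $2.93.
The minimum over all feasible corners is $2.93.

$2.93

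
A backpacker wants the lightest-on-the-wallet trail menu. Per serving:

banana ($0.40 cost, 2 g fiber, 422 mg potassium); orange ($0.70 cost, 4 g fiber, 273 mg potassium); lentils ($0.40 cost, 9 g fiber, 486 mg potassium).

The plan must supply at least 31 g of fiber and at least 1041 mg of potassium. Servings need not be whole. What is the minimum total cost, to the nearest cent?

At the optimum either one food covers both requirements or two foods hit both targets exactly; no other combination can be cheaper.
banana only: max(31/2, 1041/422) = 15.5 servings → $6.20.
orange only: max(31/4, 1041/273) = 7.75 servings → $5.42.
lentils only: max(31/9, 1041/486) = 3.444 servings → $1.38.
banana + orange: intersection lies outside the first quadrant.
banana + lentils: the both-tight solution has a negative serving — not a feasible corner.
orange + lentils: intersection lies outside the first quadrant.
So the least-cost plan costs $1.38.

$1.38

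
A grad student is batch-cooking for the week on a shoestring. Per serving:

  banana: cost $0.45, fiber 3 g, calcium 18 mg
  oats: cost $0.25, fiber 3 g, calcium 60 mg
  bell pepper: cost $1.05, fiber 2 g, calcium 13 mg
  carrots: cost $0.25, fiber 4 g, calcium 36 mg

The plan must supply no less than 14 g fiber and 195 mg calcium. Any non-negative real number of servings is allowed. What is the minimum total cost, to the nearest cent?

$1.01

A basic optimal solution has at most two foods positive. Try each food alone and each pair with both targets met exactly.
banana only: max(14/3, 195/18) = 10.83 servings → $4.88.
oats only: max(14/3, 195/60) = 4.667 servings → $1.17.
bell pepper only: max(14/2, 195/13) = 15 servings → $15.75.
carrots only: max(14/4, 195/36) = 5.417 servings → $1.35.
banana + oats with both tight: 2.024 servings and 2.643 servings → $1.57.
banana + bell pepper with both targets exact would need a negative amount; discard.
banana + carrots: intersection lies outside the first quadrant.
oats + bell pepper with both tight: 2.568 servings and 3.148 servings → $3.95.
oats + carrots with both tight: 2.091 servings and 1.932 servings → $1.01.
bell pepper + carrots: the both-tight solution has a negative serving — not a feasible corner.
Cheapest feasible corner: $1.01.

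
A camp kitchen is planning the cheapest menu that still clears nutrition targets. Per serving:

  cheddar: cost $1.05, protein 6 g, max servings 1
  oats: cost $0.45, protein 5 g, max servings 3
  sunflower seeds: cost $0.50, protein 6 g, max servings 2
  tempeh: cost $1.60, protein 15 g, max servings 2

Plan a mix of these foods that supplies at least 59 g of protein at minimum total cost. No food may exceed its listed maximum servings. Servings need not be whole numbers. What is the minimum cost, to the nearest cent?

$5.90

Cost per g of protein: sunflower seeds $0.0833, oats $0.0900, tempeh $0.1067, cheddar $0.1750.
Take 2 servings of sunflower seeds: +12.0 g protein for $1.00 (total $1.00, still need 47.0 g).
Take 3 servings of oats: +15.0 g protein for $1.35 (total $2.35, still need 32.0 g).
Take 2 servings of tempeh: +30.0 g protein for $3.20 (total $5.55, still need 2.0 g).
Take 0.3333 servings of cheddar: +2.0 g protein for $0.35 (total $5.90, still need 0.0 g).
Filling from the cheapest source first is optimal under one linear minimum: $5.90.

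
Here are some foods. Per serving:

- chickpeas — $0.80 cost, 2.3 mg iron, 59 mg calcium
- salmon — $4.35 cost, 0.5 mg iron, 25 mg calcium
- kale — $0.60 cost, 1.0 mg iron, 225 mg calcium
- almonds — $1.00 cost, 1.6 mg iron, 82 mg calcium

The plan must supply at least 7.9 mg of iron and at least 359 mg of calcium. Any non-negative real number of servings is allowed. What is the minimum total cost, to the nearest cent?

$2.95

This is a tiny linear program; its minimum lies at a vertex of the feasible set. List the vertices and price them.
chickpeas only: max(7.9/2.3, 359/59) = 6.085 servings → $4.87.
salmon only: max(7.9/0.5, 359/25) = 15.8 servings → $68.73.
kale only: max(7.9/1.0, 359/225) = 7.9 servings → $4.74.
almonds only: max(7.9/1.6, 359/82) = 4.938 servings → $4.94.
chickpeas + salmon with both tight: 0.6429 servings and 12.84 servings → $56.38.
chickpeas + kale with both tight: 3.094 servings and 0.7843 servings → $2.95.
chickpeas + almonds with both tight: 0.7792 servings and 3.817 servings → $4.44.
salmon + kale with both targets exact would need a negative amount; discard.
salmon + almonds: intersection lies outside the first quadrant.
kale + almonds: intersection lies outside the first quadrant.
So the least-cost plan costs $2.95.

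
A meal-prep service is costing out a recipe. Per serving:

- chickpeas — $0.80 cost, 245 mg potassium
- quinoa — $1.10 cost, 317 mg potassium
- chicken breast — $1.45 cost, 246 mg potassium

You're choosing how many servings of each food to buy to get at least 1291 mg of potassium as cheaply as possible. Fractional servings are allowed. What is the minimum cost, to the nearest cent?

$4.22

Cost per mg of potassium: chickpeas $0.0033, quinoa $0.0035, chicken breast $0.0059.
With no serving limits, use only chickpeas: 1291 mg / 245 mg = 5.269 servings × $0.80 = $4.22.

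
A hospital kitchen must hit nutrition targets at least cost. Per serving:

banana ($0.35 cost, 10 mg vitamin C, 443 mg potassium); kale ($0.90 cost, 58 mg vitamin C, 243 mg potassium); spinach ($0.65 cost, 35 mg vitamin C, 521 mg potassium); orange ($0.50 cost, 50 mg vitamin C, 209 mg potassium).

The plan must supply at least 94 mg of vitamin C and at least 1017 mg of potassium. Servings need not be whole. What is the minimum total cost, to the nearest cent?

$1.33

A basic optimal solution has at most two foods positive. Try each food alone and each pair with both targets met exactly.
banana only: max(94/10, 1017/443) = 9.4 servings → $3.29.
kale only: max(94/58, 1017/243) = 4.185 servings → $3.77.
spinach only: max(94/35, 1017/521) = 2.686 servings → $1.75.
orange only: max(94/50, 1017/209) = 4.866 servings → $2.43.
banana + kale with both tight: 1.554 servings and 1.353 servings → $1.76.
banana + spinach with both targets exact would need a negative amount; discard.
banana + orange with both tight: 1.556 servings and 1.569 servings → $1.33.
kale + spinach with both tight: 0.6162 servings and 1.665 servings → $1.64.
kale + orange: the both-tight solution has a negative serving — not a feasible corner.
spinach + orange with both tight: 1.666 servings and 0.7141 servings → $1.44.
The minimum over all feasible corners is $1.33.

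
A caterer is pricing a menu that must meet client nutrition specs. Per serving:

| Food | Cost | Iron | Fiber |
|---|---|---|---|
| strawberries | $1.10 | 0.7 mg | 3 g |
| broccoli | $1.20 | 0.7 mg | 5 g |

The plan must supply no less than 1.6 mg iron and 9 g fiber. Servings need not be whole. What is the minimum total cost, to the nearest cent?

Check every corner: each single food scaled to meet both minima, and each pair solved so both constraints bind.
strawberries only: max(1.6/0.7, 9/3) = 3 servings → $3.30.
broccoli only: max(1.6/0.7, 9/5) = 2.286 servings → $2.74.
strawberries + broccoli with both tight: 1.214 servings and 1.071 servings → $2.62.
The minimum over all feasible corners is $2.62.

$2.62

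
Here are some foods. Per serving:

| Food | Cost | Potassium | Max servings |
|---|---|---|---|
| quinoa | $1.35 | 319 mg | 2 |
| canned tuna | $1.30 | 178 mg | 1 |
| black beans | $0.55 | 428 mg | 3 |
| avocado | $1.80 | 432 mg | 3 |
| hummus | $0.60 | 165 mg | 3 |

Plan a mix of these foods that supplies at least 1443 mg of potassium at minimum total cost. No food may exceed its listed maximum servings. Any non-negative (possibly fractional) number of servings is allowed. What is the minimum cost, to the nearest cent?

$2.23

Cost per mg of potassium: black beans $0.0013, hummus $0.0036, avocado $0.0042, quinoa $0.0042, canned tuna $0.0073.
Take 3 servings of black beans: +1284.0 mg potassium for $1.65 (total $1.65, still need 159.0 mg).
Take 0.9636 servings of hummus: +159.0 mg potassium for $0.58 (total $2.23, still need 0.0 mg).
Greedy by cheapest-per-mg is optimal for a single linear constraint, so the minimum cost is $2.23.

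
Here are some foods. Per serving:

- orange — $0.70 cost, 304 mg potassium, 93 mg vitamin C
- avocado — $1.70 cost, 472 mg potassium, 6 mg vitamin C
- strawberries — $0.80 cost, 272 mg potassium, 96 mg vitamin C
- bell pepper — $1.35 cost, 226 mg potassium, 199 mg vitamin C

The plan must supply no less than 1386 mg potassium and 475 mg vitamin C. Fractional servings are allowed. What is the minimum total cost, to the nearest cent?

orange only: max(1386/304, 475/93) = 5.108 servings → $3.58.
avocado only: max(1386/472, 475/6) = 79.17 servings → $134.58.
strawberries only: max(1386/272, 475/96) = 5.096 servings → $4.08.
bell pepper only: max(1386/226, 475/199) = 6.133 servings → $8.28.
orange + avocado: the both-tight solution has a negative serving — not a feasible corner.
orange + strawberries with both tight: 0.9918 servings and 3.987 servings → $3.88.
orange + bell pepper with both tight: 4.267 servings and 0.3927 servings → $3.52.
avocado + strawberries with both tight: 0.08828 servings and 4.942 servings → $4.10.
avocado + bell pepper with both tight: 1.82 servings and 2.332 servings → $6.24.
strawberries + bell pepper: the both-tight solution has a negative serving — not a feasible corner.
The minimum over all feasible corners is $3.52.

$3.52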